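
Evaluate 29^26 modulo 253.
169

Repeated squaring. Binary of 26 = 11010.
29^1 ≡ 29 (mod 253); 29^2 ≡ 82 (mod 253); 29^4 ≡ 146 (mod 253); 29^8 ≡ 64 (mod 253); 29^16 ≡ 48 (mod 253)
29^26 = 29^2 × 29^8 × 29^16 ≡ 169 (mod 253)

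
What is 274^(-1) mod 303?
94

gcd(274, 303) = 1, so the inverse exists.
Extended Euclidean algorithm on (303, 274):
303 = 1 × 274 + 29  ⟹  29 = (1)·303 + (-1)·274
274 = 9 × 29 + 13  ⟹  13 = (-9)·303 + (10)·274
29 = 2 × 13 + 3  ⟹  3 = (19)·303 + (-21)·274
13 = 4 × 3 + 1  ⟹  1 = (-85)·303 + (94)·274
So (94)·274 ≡ 1 (mod 303), i.e. 274^(-1) ≡ 94 (mod 303).
Check: 274 × 94 = 25756 ≡ 1 (mod 303)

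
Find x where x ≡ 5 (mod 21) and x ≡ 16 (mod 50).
866

Using Chinese Remainder Theorem:
M = 21 × 50 = 1050
M1 = 50, M2 = 21
y1 = 50^(-1) mod 21 = 8
y2 = 21^(-1) mod 50 = 31
x = (5×50×8 + 16×21×31) mod 1050 = 866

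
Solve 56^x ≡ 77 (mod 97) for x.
81

Baby-step giant-step with step n = ⌈√97⌉ = 10.
Baby steps 56^j mod 97 (j:value) for j=0..9: 0:1, 1:56, 2:32, 3:46, 4:54, 5:17, 6:79, 7:59, 8:6, 9:45.
Giant-step multiplier: 56^(-10) ≡ 56^(96-10) = 56^86 ≡ 48 (mod 97).
Giant steps γ_i = 77·48^i mod 97: γ_0=77, γ_1=10, γ_2=92, γ_3=51, γ_4=23, γ_5=37, γ_6=30, γ_7=82, γ_8=56 (in table at j=1).
x = i·n + j = 8·10 + 1 = 81.
Check: 56^81 ≡ 77 (mod 97).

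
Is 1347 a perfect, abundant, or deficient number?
deficient

Proper divisors of 1347: sum = 1 + 3 + 449 = 453
Since 453 < 1347, 1347 is deficient.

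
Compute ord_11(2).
10

11 is prime, so ord(2) divides φ(11) = 10.
Divisors of 10: 1, 2, 5, 10.
Repeated squaring: 2^1 ≡ 2, 2^2 ≡ 4, 2^4 ≡ 5, 2^8 ≡ 3 (mod 11).
Test 2^d mod 11 for each divisor d in increasing order:
2^1 ≡ 2
2^2 ≡ 4
2^5 = 2^4·2^1 ≡ 10
2^10 = 2^8·2^2 ≡ 1  ← first divisor giving 1
The order is 10.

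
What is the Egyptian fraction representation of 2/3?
1/2 + 1/6

Greedy algorithm:
2/3: ceiling(3/2) = 2, use 1/2
1/6: ceiling(6/1) = 6, use 1/6
Result: 2/3 = 1/2 + 1/6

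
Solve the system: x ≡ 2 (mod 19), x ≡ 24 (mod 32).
344

Using Chinese Remainder Theorem:
M = 19 × 32 = 608
M1 = 32, M2 = 19
y1 = 32^(-1) mod 19 = 3
y2 = 19^(-1) mod 32 = 27
x = (2×32×3 + 24×19×27) mod 608 = 344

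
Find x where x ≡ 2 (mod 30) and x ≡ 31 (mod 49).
962

Using Chinese Remainder Theorem:
M = 30 × 49 = 1470
M1 = 49, M2 = 30
y1 = 49^(-1) mod 30 = 19
y2 = 30^(-1) mod 49 = 18
x = (2×49×19 + 31×30×18) mod 1470 = 962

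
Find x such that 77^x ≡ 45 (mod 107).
73

Baby-step giant-step with step n = ⌈√107⌉ = 11.
Baby steps 77^j mod 107 (j:value) for j=0..10: 0:1, 1:77, 2:44, 3:71, 4:10, 5:21, 6:12, 7:68, 8:100, 9:103, 10:13.
Giant-step multiplier: 77^(-11) ≡ 77^(106-11) = 77^95 ≡ 31 (mod 107).
Giant steps γ_i = 45·31^i mod 107: γ_0=45, γ_1=4, γ_2=17, γ_3=99, γ_4=73, γ_5=16, γ_6=68 (in table at j=7).
x = i·n + j = 6·11 + 7 = 73.
Check: 77^73 ≡ 45 (mod 107).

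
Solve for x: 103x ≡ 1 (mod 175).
17

gcd(103, 175) = 1, so the inverse exists.
Extended Euclidean algorithm on (175, 103):
175 = 1 × 103 + 72  ⟹  72 = (1)·175 + (-1)·103
103 = 1 × 72 + 31  ⟹  31 = (-1)·175 + (2)·103
72 = 2 × 31 + 10  ⟹  10 = (3)·175 + (-5)·103
31 = 3 × 10 + 1  ⟹  1 = (-10)·175 + (17)·103
So (17)·103 ≡ 1 (mod 175), i.e. 103^(-1) ≡ 17 (mod 175).
Check: 103 × 17 = 1751 ≡ 1 (mod 175)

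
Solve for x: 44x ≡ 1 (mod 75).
29

gcd(44, 75) = 1, so the inverse exists.
Extended Euclidean algorithm on (75, 44):
75 = 1 × 44 + 31  ⟹  31 = (1)·75 + (-1)·44
44 = 1 × 31 + 13  ⟹  13 = (-1)·75 + (2)·44
31 = 2 × 13 + 5  ⟹  5 = (3)·75 + (-5)·44
13 = 2 × 5 + 3  ⟹  3 = (-7)·75 + (12)·44
5 = 1 × 3 + 2  ⟹  2 = (10)·75 + (-17)·44
3 = 1 × 2 + 1  ⟹  1 = (-17)·75 + (29)·44
So (29)·44 ≡ 1 (mod 75), i.e. 44^(-1) ≡ 29 (mod 75).
Check: 44 × 29 = 1276 ≡ 1 (mod 75)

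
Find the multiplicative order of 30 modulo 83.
41

83 is prime, so ord(30) divides φ(83) = 82.
Divisors of 82: 1, 2, 41, 82.
Repeated squaring: 30^1 ≡ 30, 30^2 ≡ 70, 30^4 ≡ 3, 30^8 ≡ 9, 30^16 ≡ 81, 30^32 ≡ 4, 30^64 ≡ 16 (mod 83).
Test 30^d mod 83 for each divisor d in increasing order:
30^1 ≡ 30
30^2 ≡ 70
30^41 = 30^32·30^8·30^1 ≡ 1  ← first divisor giving 1
The order is 41.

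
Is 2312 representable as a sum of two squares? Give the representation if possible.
14² + 46² (a=14, b=46)

Factorization: 2312 = 2^3 × 17^2
By Fermat: n is sum of two squares iff every prime p ≡ 3 (mod 4) appears to even power.
All primes ≡ 3 (mod 4) appear to even power.
Search a = 0, 1, 2, … for 2312 - a² a perfect square: first hit at a = 14: 2312 - 196 = 2116 = 46².
2312 = 14² + 46² = 196 + 2116 ✓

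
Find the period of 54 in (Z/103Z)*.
102

103 is prime, so ord(54) divides φ(103) = 102.
Divisors of 102: 1, 2, 3, 6, 17, 34, 51, 102.
Repeated squaring: 54^1 ≡ 54, 54^2 ≡ 32, 54^4 ≡ 97, 54^8 ≡ 36, 54^16 ≡ 60, 54^32 ≡ 98, 54^64 ≡ 25 (mod 103).
Test 54^d mod 103 for each divisor d in increasing order:
54^1 ≡ 54
54^2 ≡ 32
54^3 = 54^2·54^1 ≡ 80
54^6 = 54^4·54^2 ≡ 14
54^17 = 54^16·54^1 ≡ 47
54^34 = 54^32·54^2 ≡ 46
54^51 = 54^32·54^16·54^2·54^1 ≡ 102
54^102 = 54^64·54^32·54^4·54^2 ≡ 1  ← first divisor giving 1
The order is 102.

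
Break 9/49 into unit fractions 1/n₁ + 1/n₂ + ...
1/6 + 1/59 + 1/17346

Greedy algorithm:
9/49: ceiling(49/9) = 6, use 1/6
5/294: ceiling(294/5) = 59, use 1/59
1/17346: ceiling(17346/1) = 17346, use 1/17346
Result: 9/49 = 1/6 + 1/59 + 1/17346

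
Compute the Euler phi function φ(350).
120

350 = 2 × 5^2 × 7
φ(n) = n × ∏(1 - 1/p) for each prime p dividing n
φ(350) = 350 × (1 - 1/2) × (1 - 1/5) × (1 - 1/7) = 120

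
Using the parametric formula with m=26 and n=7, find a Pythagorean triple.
(627, 364, 725)

Euclid's formula: a = m² - n², b = 2mn, c = m² + n²
m = 26, n = 7
a = 26² - 7² = 676 - 49 = 627
b = 2 × 26 × 7 = 364
c = 26² + 7² = 676 + 49 = 725
Verification: 627² + 364² = 393129 + 132496 = 525625 = 725² ✓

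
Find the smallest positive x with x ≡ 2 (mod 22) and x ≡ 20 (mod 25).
420

Using Chinese Remainder Theorem:
M = 22 × 25 = 550
M1 = 25, M2 = 22
y1 = 25^(-1) mod 22 = 15
y2 = 22^(-1) mod 25 = 8
x = (2×25×15 + 20×22×8) mod 550 = 420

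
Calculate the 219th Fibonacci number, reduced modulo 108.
2

Matrix identity: Q^n = [[F_(n+1), F_n], [F_n, F_(n-1)]] with Q = [[1,1],[1,0]].
n = 219 = 11011011₂. Square-and-multiply, entries mod 108:
Q^1 = [[1,1],[1,0]]
Q^3 = (Q^1)²·Q = [[3,2],[2,1]]
Q^6 = (Q^3)² = [[13,8],[8,5]]
Q^13 = (Q^6)²·Q = [[53,17],[17,36]]
Q^27 = (Q^13)²·Q = [[75,74],[74,1]]
Q^54 = (Q^27)² = [[85,8],[8,77]]
Q^109 = (Q^54)²·Q = [[53,53],[53,0]]
Q^219 = (Q^109)²·Q = [[3,2],[2,1]]
F_219 mod 108 = Q^219[0][1] = 2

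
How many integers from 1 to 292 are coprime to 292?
144

292 = 2^2 × 73
φ(n) = n × ∏(1 - 1/p) for each prime p dividing n
φ(292) = 292 × (1 - 1/2) × (1 - 1/73) = 144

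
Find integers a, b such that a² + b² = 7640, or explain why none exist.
Not possible

Factorization: 7640 = 2^3 × 5 × 191
By Fermat: n is sum of two squares iff every prime p ≡ 3 (mod 4) appears to even power.
Prime(s) ≡ 3 (mod 4) with odd exponent: [(191, 1)]
Therefore 7640 cannot be expressed as a² + b².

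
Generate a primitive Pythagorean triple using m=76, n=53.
(2967, 8056, 8585)

Euclid's formula: a = m² - n², b = 2mn, c = m² + n²
m = 76, n = 53
a = 76² - 53² = 5776 - 2809 = 2967
b = 2 × 76 × 53 = 8056
c = 76² + 53² = 5776 + 2809 = 8585
Verification: 2967² + 8056² = 8803089 + 64899136 = 73702225 = 8585² ✓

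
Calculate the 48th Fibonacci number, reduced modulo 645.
126

Matrix identity: Q^n = [[F_(n+1), F_n], [F_n, F_(n-1)]] with Q = [[1,1],[1,0]].
n = 48 = 110000₂. Square-and-multiply, entries mod 645:
Q^1 = [[1,1],[1,0]]
Q^3 = (Q^1)²·Q = [[3,2],[2,1]]
Q^6 = (Q^3)² = [[13,8],[8,5]]
Q^12 = (Q^6)² = [[233,144],[144,89]]
Q^24 = (Q^12)² = [[205,573],[573,277]]
Q^48 = (Q^24)² = [[124,126],[126,643]]
F_48 mod 645 = Q^48[0][1] = 126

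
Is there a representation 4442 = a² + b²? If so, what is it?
31² + 59² (a=31, b=59)

Factorization: 4442 = 2 × 2221
By Fermat: n is sum of two squares iff every prime p ≡ 3 (mod 4) appears to even power.
All primes ≡ 3 (mod 4) appear to even power.
Search a = 0, 1, 2, … for 4442 - a² a perfect square: first hit at a = 31: 4442 - 961 = 3481 = 59².
4442 = 31² + 59² = 961 + 3481 ✓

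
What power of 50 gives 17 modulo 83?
4

Baby-step giant-step with step n = ⌈√83⌉ = 10.
Baby steps 50^j mod 83 (j:value) for j=0..9: 0:1, 1:50, 2:10, 3:2, 4:17, 5:20, 6:4, 7:34, 8:40, 9:8.
h = 17 is already in the table at j=4, so x = 4.
Check: 50^4 ≡ 17 (mod 83).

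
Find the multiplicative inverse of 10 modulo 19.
2

gcd(10, 19) = 1, so the inverse exists.
Extended Euclidean algorithm on (19, 10):
19 = 1 × 10 + 9  ⟹  9 = (1)·19 + (-1)·10
10 = 1 × 9 + 1  ⟹  1 = (-1)·19 + (2)·10
So (2)·10 ≡ 1 (mod 19), i.e. 10^(-1) ≡ 2 (mod 19).
Check: 10 × 2 = 20 ≡ 1 (mod 19)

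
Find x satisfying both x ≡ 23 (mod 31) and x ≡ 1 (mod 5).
116

Using Chinese Remainder Theorem:
M = 31 × 5 = 155
M1 = 5, M2 = 31
y1 = 5^(-1) mod 31 = 25
y2 = 31^(-1) mod 5 = 1
x = (23×5×25 + 1×31×1) mod 155 = 116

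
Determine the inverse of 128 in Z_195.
32

gcd(128, 195) = 1, so the inverse exists.
Extended Euclidean algorithm on (195, 128):
195 = 1 × 128 + 67  ⟹  67 = (1)·195 + (-1)·128
128 = 1 × 67 + 61  ⟹  61 = (-1)·195 + (2)·128
67 = 1 × 61 + 6  ⟹  6 = (2)·195 + (-3)·128
61 = 10 × 6 + 1  ⟹  1 = (-21)·195 + (32)·128
So (32)·128 ≡ 1 (mod 195), i.e. 128^(-1) ≡ 32 (mod 195).
Check: 128 × 32 = 4096 ≡ 1 (mod 195)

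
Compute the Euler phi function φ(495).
240

495 = 3^2 × 5 × 11
φ(n) = n × ∏(1 - 1/p) for each prime p dividing n
φ(495) = 495 × (1 - 1/3) × (1 - 1/5) × (1 - 1/11) = 240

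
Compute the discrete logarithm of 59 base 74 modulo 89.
57

Baby-step giant-step with step n = ⌈√89⌉ = 10.
Baby steps 74^j mod 89 (j:value) for j=0..9: 0:1, 1:74, 2:47, 3:7, 4:73, 5:62, 6:49, 7:66, 8:78, 9:76.
Giant-step multiplier: 74^(-10) ≡ 74^(88-10) = 74^78 ≡ 21 (mod 89).
Giant steps γ_i = 59·21^i mod 89: γ_0=59, γ_1=82, γ_2=31, γ_3=28, γ_4=54, γ_5=66 (in table at j=7).
x = i·n + j = 5·10 + 7 = 57.
Check: 74^57 ≡ 59 (mod 89).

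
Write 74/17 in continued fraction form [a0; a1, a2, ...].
[4; 2, 1, 5]

Euclidean algorithm steps:
74 = 4 × 17 + 6
17 = 2 × 6 + 5
6 = 1 × 5 + 1
5 = 5 × 1 + 0
Continued fraction: [4; 2, 1, 5]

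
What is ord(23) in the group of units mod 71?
14

71 is prime, so ord(23) divides φ(71) = 70.
Divisors of 70: 1, 2, 5, 7, 10, 14, 35, 70.
Repeated squaring: 23^1 ≡ 23, 23^2 ≡ 32, 23^4 ≡ 30, 23^8 ≡ 48, 23^16 ≡ 32, 23^32 ≡ 30, 23^64 ≡ 48 (mod 71).
Test 23^d mod 71 for each divisor d in increasing order:
23^1 ≡ 23
23^2 ≡ 32
23^5 = 23^4·23^1 ≡ 51
23^7 = 23^4·23^2·23^1 ≡ 70
23^10 = 23^8·23^2 ≡ 45
23^14 = 23^8·23^4·23^2 ≡ 1  ← first divisor giving 1
The order is 14.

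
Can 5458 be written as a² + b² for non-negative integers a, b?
47² + 57² (a=47, b=57)

Factorization: 5458 = 2 × 2729
By Fermat: n is sum of two squares iff every prime p ≡ 3 (mod 4) appears to even power.
All primes ≡ 3 (mod 4) appear to even power.
Search a = 0, 1, 2, … for 5458 - a² a perfect square: first hit at a = 47: 5458 - 2209 = 3249 = 57².
5458 = 47² + 57² = 2209 + 3249 ✓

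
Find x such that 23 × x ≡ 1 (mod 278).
133

gcd(23, 278) = 1, so the inverse exists.
Extended Euclidean algorithm on (278, 23):
278 = 12 × 23 + 2  ⟹  2 = (1)·278 + (-12)·23
23 = 11 × 2 + 1  ⟹  1 = (-11)·278 + (133)·23
So (133)·23 ≡ 1 (mod 278), i.e. 23^(-1) ≡ 133 (mod 278).
Check: 23 × 133 = 3059 ≡ 1 (mod 278)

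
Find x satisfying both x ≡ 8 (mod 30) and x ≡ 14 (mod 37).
458

Using Chinese Remainder Theorem:
M = 30 × 37 = 1110
M1 = 37, M2 = 30
y1 = 37^(-1) mod 30 = 13
y2 = 30^(-1) mod 37 = 21
x = (8×37×13 + 14×30×21) mod 1110 = 458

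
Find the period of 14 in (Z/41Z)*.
8

41 is prime, so ord(14) divides φ(41) = 40.
Divisors of 40: 1, 2, 4, 5, 8, 10, 20, 40.
Repeated squaring: 14^1 ≡ 14, 14^2 ≡ 32, 14^4 ≡ 40, 14^8 ≡ 1, 14^16 ≡ 1, 14^32 ≡ 1 (mod 41).
Test 14^d mod 41 for each divisor d in increasing order:
14^1 ≡ 14
14^2 ≡ 32
14^4 ≡ 40
14^5 = 14^4·14^1 ≡ 27
14^8 ≡ 1  ← first divisor giving 1
The order is 8.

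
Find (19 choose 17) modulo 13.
2

Using Lucas' theorem:
Write n=19 and k=17 in base 13:
n in base 13: [1, 6]
k in base 13: [1, 4]
C(19,17) mod 13 = ∏ C(n_i, k_i) mod 13
Digit binomials (mod 13): C(1,1) = 1; C(6,4) = 15 ≡ 2
Product: 1 × 2 = 2 ≡ 2 (mod 13)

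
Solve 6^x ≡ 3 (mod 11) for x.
2

Baby-step giant-step with step n = ⌈√11⌉ = 4.
Baby steps 6^j mod 11 (j:value) for j=0..3: 0:1, 1:6, 2:3, 3:7.
h = 3 is already in the table at j=2, so x = 2.
Check: 6^2 ≡ 3 (mod 11).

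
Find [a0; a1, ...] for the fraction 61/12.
[5; 12]

Euclidean algorithm steps:
61 = 5 × 12 + 1
12 = 12 × 1 + 0
Continued fraction: [5; 12]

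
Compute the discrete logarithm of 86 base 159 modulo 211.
171

Baby-step giant-step with step n = ⌈√211⌉ = 15.
Baby steps 159^j mod 211 (j:value) for j=0..14: 0:1, 1:159, 2:172, 3:129, 4:44, 5:33, 6:183, 7:190, 8:37, 9:186, 10:34, 11:131, 12:151, 13:166, 14:19.
Giant-step multiplier: 159^(-15) ≡ 159^(210-15) = 159^195 ≡ 63 (mod 211).
Giant steps γ_i = 86·63^i mod 211: γ_0=86, γ_1=143, γ_2=147, γ_3=188, γ_4=28, γ_5=76, γ_6=146, γ_7=125, γ_8=68, γ_9=64, γ_10=23, γ_11=183 (in table at j=6).
x = i·n + j = 11·15 + 6 = 171.
Check: 159^171 ≡ 86 (mod 211).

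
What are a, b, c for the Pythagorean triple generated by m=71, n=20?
(4641, 2840, 5441)

Euclid's formula: a = m² - n², b = 2mn, c = m² + n²
m = 71, n = 20
a = 71² - 20² = 5041 - 400 = 4641
b = 2 × 71 × 20 = 2840
c = 71² + 20² = 5041 + 400 = 5441
Verification: 4641² + 2840² = 21538881 + 8065600 = 29604481 = 5441² ✓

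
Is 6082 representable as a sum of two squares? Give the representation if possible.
51² + 59² (a=51, b=59)

Factorization: 6082 = 2 × 3041
By Fermat: n is sum of two squares iff every prime p ≡ 3 (mod 4) appears to even power.
All primes ≡ 3 (mod 4) appear to even power.
Search a = 0, 1, 2, … for 6082 - a² a perfect square: first hit at a = 51: 6082 - 2601 = 3481 = 59².
6082 = 51² + 59² = 2601 + 3481 ✓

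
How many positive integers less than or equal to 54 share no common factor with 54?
18

54 = 2 × 3^3
φ(n) = n × ∏(1 - 1/p) for each prime p dividing n
φ(54) = 54 × (1 - 1/2) × (1 - 1/3) = 18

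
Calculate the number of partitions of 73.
6185689

p(n) counts ways to write n as a sum of positive integers (order ignored).
Euler's pentagonal recurrence: p(k) = p(k-1) + p(k-2) - p(k-5) - p(k-7) + p(k-12) + p(k-15) - ... (offsets j(3j∓1)/2, signs ++--, p(0)=1, p(<0)=0).
DP table for k = 0..72: p(0)=1, p(1)=1, p(2)=2, p(3)=3, p(4)=5, p(5)=7, p(6)=11, p(7)=15, p(8)=22, p(9)=30, p(10)=42, p(11)=56, p(12)=77, p(13)=101, p(14)=135, p(15)=176, p(16)=231, p(17)=297, p(18)=385, p(19)=490, p(20)=627, p(21)=792, p(22)=1002, p(23)=1255, p(24)=1575, p(25)=1958, p(26)=2436, p(27)=3010, p(28)=3718, p(29)=4565, p(30)=5604, p(31)=6842, p(32)=8349, p(33)=10143, p(34)=12310, p(35)=14883, p(36)=17977, p(37)=21637, p(38)=26015, p(39)=31185, p(40)=37338, p(41)=44583, p(42)=53174, p(43)=63261, p(44)=75175, p(45)=89134, p(46)=105558, p(47)=124754, p(48)=147273, p(49)=173525, p(50)=204226, p(51)=239943, p(52)=281589, p(53)=329931, p(54)=386155, p(55)=451276, p(56)=526823, p(57)=614154, p(58)=715220, p(59)=831820, p(60)=966467, p(61)=1121505, p(62)=1300156, p(63)=1505499, p(64)=1741630, p(65)=2012558, p(66)=2323520, p(67)=2679689, p(68)=3087735, p(69)=3554345, p(70)=4087968, p(71)=4697205, p(72)=5392783.
Final step: p(73) = p(72) + p(71) - p(68) - p(66) + p(61) + p(58) - p(51) - p(47) + p(38) + p(33) - p(22) - p(16) + p(3)
= 5392783 + 4697205 - 3087735 - 2323520 + 1121505 + 715220 - 239943 - 124754 + 26015 + 10143 - 1002 - 231 + 3
= 6185689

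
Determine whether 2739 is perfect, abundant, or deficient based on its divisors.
deficient

Proper divisors of 2739: sum = 1 + 3 + 11 + 33 + 83 + 249 + 913 = 1293
Since 1293 < 2739, 2739 is deficient.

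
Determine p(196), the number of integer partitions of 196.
2814570987591

p(n) counts ways to write n as a sum of positive integers (order ignored).
Euler's pentagonal recurrence: p(k) = p(k-1) + p(k-2) - p(k-5) - p(k-7) + p(k-12) + p(k-15) - ... (offsets j(3j∓1)/2, signs ++--, p(0)=1, p(<0)=0).
DP table for k = 0..195: p(0)=1, p(1)=1, p(2)=2, p(3)=3, p(4)=5, p(5)=7, p(6)=11, p(7)=15, p(8)=22, p(9)=30, p(10)=42, p(11)=56, p(12)=77, p(13)=101, p(14)=135, p(15)=176, p(16)=231, p(17)=297, p(18)=385, p(19)=490, p(20)=627, p(21)=792, p(22)=1002, p(23)=1255, p(24)=1575, p(25)=1958, p(26)=2436, p(27)=3010, p(28)=3718, p(29)=4565, p(30)=5604, p(31)=6842, p(32)=8349, p(33)=10143, p(34)=12310, p(35)=14883, p(36)=17977, p(37)=21637, p(38)=26015, p(39)=31185, p(40)=37338, p(41)=44583, p(42)=53174, p(43)=63261, p(44)=75175, p(45)=89134, p(46)=105558, p(47)=124754, p(48)=147273, p(49)=173525, p(50)=204226, p(51)=239943, p(52)=281589, p(53)=329931, p(54)=386155, p(55)=451276, p(56)=526823, p(57)=614154, p(58)=715220, p(59)=831820, p(60)=966467, p(61)=1121505, p(62)=1300156, p(63)=1505499, p(64)=1741630, p(65)=2012558, p(66)=2323520, p(67)=2679689, p(68)=3087735, p(69)=3554345, p(70)=4087968, p(71)=4697205, p(72)=5392783, p(73)=6185689, p(74)=7089500, p(75)=8118264, p(76)=9289091, p(77)=10619863, p(78)=12132164, p(79)=13848650, p(80)=15796476, p(81)=18004327, p(82)=20506255, p(83)=23338469, p(84)=26543660, p(85)=30167357, p(86)=34262962, p(87)=38887673, p(88)=44108109, p(89)=49995925, p(90)=56634173, p(91)=64112359, p(92)=72533807, p(93)=82010177, p(94)=92669720, p(95)=104651419, p(96)=118114304, p(97)=133230930, p(98)=150198136, p(99)=169229875, p(100)=190569292, p(101)=214481126, p(102)=241265379, p(103)=271248950, p(104)=304801365, p(105)=342325709, p(106)=384276336, p(107)=431149389, p(108)=483502844, p(109)=541946240, p(110)=607163746, p(111)=679903203, p(112)=761002156, p(113)=851376628, p(114)=952050665, p(115)=1064144451, p(116)=1188908248, p(117)=1327710076, p(118)=1482074143, p(119)=1653668665, p(120)=1844349560, p(121)=2056148051, p(122)=2291320912, p(123)=2552338241, p(124)=2841940500, p(125)=3163127352, p(126)=3519222692, p(127)=3913864295, p(128)=4351078600, p(129)=4835271870, p(130)=5371315400, p(131)=5964539504, p(132)=6620830889, p(133)=7346629512, p(134)=8149040695, p(135)=9035836076, p(136)=10015581680, p(137)=11097645016, p(138)=12292341831, p(139)=13610949895, p(140)=15065878135, p(141)=16670689208, p(142)=18440293320, p(143)=20390982757, p(144)=22540654445, p(145)=24908858009, p(146)=27517052599, p(147)=30388671978, p(148)=33549419497, p(149)=37027355200, p(150)=40853235313, p(151)=45060624582, p(152)=49686288421, p(153)=54770336324, p(154)=60356673280, p(155)=66493182097, p(156)=73232243759, p(157)=80630964769, p(158)=88751778802, p(159)=97662728555, p(160)=107438159466, p(161)=118159068427, p(162)=129913904637, p(163)=142798995930, p(164)=156919475295, p(165)=172389800255, p(166)=189334822579, p(167)=207890420102, p(168)=228204732751, p(169)=250438925115, p(170)=274768617130, p(171)=301384802048, p(172)=330495499613, p(173)=362326859895, p(174)=397125074750, p(175)=435157697830, p(176)=476715857290, p(177)=522115831195, p(178)=571701605655, p(179)=625846753120, p(180)=684957390936, p(181)=749474411781, p(182)=819876908323, p(183)=896684817527, p(184)=980462880430, p(185)=1071823774337, p(186)=1171432692373, p(187)=1280011042268, p(188)=1398341745571, p(189)=1527273599625, p(190)=1667727404093, p(191)=1820701100652, p(192)=1987276856363, p(193)=2168627105469, p(194)=2366022741845, p(195)=2580840212973.
Final step: p(196) = p(195) + p(194) - p(191) - p(189) + p(184) + p(181) - p(174) - p(170) + p(161) + p(156) - p(145) - p(139) + p(126) + p(119) - p(104) - p(96) + p(79) + p(70) - p(51) - p(41) + p(20) + p(9)
= 2580840212973 + 2366022741845 - 1820701100652 - 1527273599625 + 980462880430 + 749474411781 - 397125074750 - 274768617130 + 118159068427 + 73232243759 - 24908858009 - 13610949895 + 3519222692 + 1653668665 - 304801365 - 118114304 + 13848650 + 4087968 - 239943 - 44583 + 627 + 30
= 2814570987591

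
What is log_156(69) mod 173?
89

Baby-step giant-step with step n = ⌈√173⌉ = 14.
Baby steps 156^j mod 173 (j:value) for j=0..13: 0:1, 1:156, 2:116, 3:104, 4:135, 5:127, 6:90, 7:27, 8:60, 9:18, 10:40, 11:12, 12:142, 13:8.
Giant-step multiplier: 156^(-14) ≡ 156^(172-14) = 156^158 ≡ 159 (mod 173).
Giant steps γ_i = 69·159^i mod 173: γ_0=69, γ_1=72, γ_2=30, γ_3=99, γ_4=171, γ_5=28, γ_6=127 (in table at j=5).
x = i·n + j = 6·14 + 5 = 89.
Check: 156^89 ≡ 69 (mod 173).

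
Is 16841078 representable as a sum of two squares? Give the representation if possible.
Not possible

Factorization: 16841078 = 2 × 41 × 59^3
By Fermat: n is sum of two squares iff every prime p ≡ 3 (mod 4) appears to even power.
Prime(s) ≡ 3 (mod 4) with odd exponent: [(59, 3)]
Therefore 16841078 cannot be expressed as a² + b².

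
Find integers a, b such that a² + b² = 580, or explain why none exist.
2² + 24² (a=2, b=24)

Factorization: 580 = 2^2 × 5 × 29
By Fermat: n is sum of two squares iff every prime p ≡ 3 (mod 4) appears to even power.
All primes ≡ 3 (mod 4) appear to even power.
Search a = 0, 1, 2, … for 580 - a² a perfect square: first hit at a = 2: 580 - 4 = 576 = 24².
580 = 2² + 24² = 4 + 576 ✓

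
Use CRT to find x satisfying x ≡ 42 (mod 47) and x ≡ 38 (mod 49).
136

Using Chinese Remainder Theorem:
M = 47 × 49 = 2303
M1 = 49, M2 = 47
y1 = 49^(-1) mod 47 = 24
y2 = 47^(-1) mod 49 = 24
x = (42×49×24 + 38×47×24) mod 2303 = 136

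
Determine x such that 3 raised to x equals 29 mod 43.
41

Baby-step giant-step with step n = ⌈√43⌉ = 7.
Baby steps 3^j mod 43 (j:value) for j=0..6: 0:1, 1:3, 2:9, 3:27, 4:38, 5:28, 6:41.
Giant-step multiplier: 3^(-7) ≡ 3^(42-7) = 3^35 ≡ 7 (mod 43).
Giant steps γ_i = 29·7^i mod 43: γ_0=29, γ_1=31, γ_2=2, γ_3=14, γ_4=12, γ_5=41 (in table at j=6).
x = i·n + j = 5·7 + 6 = 41.
Check: 3^41 ≡ 29 (mod 43).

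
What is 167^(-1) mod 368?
119

gcd(167, 368) = 1, so the inverse exists.
Extended Euclidean algorithm on (368, 167):
368 = 2 × 167 + 34  ⟹  34 = (1)·368 + (-2)·167
167 = 4 × 34 + 31  ⟹  31 = (-4)·368 + (9)·167
34 = 1 × 31 + 3  ⟹  3 = (5)·368 + (-11)·167
31 = 10 × 3 + 1  ⟹  1 = (-54)·368 + (119)·167
So (119)·167 ≡ 1 (mod 368), i.e. 167^(-1) ≡ 119 (mod 368).
Check: 167 × 119 = 19873 ≡ 1 (mod 368)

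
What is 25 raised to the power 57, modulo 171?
64

Repeated squaring. Binary of 57 = 111001.
25^1 ≡ 25 (mod 171); 25^2 ≡ 112 (mod 171); 25^4 ≡ 61 (mod 171); 25^8 ≡ 130 (mod 171); 25^16 ≡ 142 (mod 171); 25^32 ≡ 157 (mod 171)
25^57 = 25^1 × 25^8 × 25^16 × 25^32 ≡ 64 (mod 171)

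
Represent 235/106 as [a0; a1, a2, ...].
[2; 4, 1, 1, 1, 1, 4]

Euclidean algorithm steps:
235 = 2 × 106 + 23
106 = 4 × 23 + 14
23 = 1 × 14 + 9
14 = 1 × 9 + 5
9 = 1 × 5 + 4
5 = 1 × 4 + 1
4 = 4 × 1 + 0
Continued fraction: [2; 4, 1, 1, 1, 1, 4]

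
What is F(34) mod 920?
727

Matrix identity: Q^n = [[F_(n+1), F_n], [F_n, F_(n-1)]] with Q = [[1,1],[1,0]].
n = 34 = 100010₂. Square-and-multiply, entries mod 920:
Q^1 = [[1,1],[1,0]]
Q^2 = (Q^1)² = [[2,1],[1,1]]
Q^4 = (Q^2)² = [[5,3],[3,2]]
Q^8 = (Q^4)² = [[34,21],[21,13]]
Q^17 = (Q^8)²·Q = [[744,677],[677,67]]
Q^34 = (Q^17)² = [[785,727],[727,58]]
F_34 mod 920 = Q^34[0][1] = 727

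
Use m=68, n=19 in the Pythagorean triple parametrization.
(4263, 2584, 4985)

Euclid's formula: a = m² - n², b = 2mn, c = m² + n²
m = 68, n = 19
a = 68² - 19² = 4624 - 361 = 4263
b = 2 × 68 × 19 = 2584
c = 68² + 19² = 4624 + 361 = 4985
Verification: 4263² + 2584² = 18173169 + 6677056 = 24850225 = 4985² ✓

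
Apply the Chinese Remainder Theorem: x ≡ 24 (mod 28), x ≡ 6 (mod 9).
24

Using Chinese Remainder Theorem:
M = 28 × 9 = 252
M1 = 9, M2 = 28
y1 = 9^(-1) mod 28 = 25
y2 = 28^(-1) mod 9 = 1
x = (24×9×25 + 6×28×1) mod 252 = 24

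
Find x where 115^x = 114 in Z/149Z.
44

Baby-step giant-step with step n = ⌈√149⌉ = 13.
Baby steps 115^j mod 149 (j:value) for j=0..12: 0:1, 1:115, 2:113, 3:32, 4:104, 5:40, 6:130, 7:50, 8:88, 9:137, 10:110, 11:134, 12:63.
Giant-step multiplier: 115^(-13) ≡ 115^(148-13) = 115^135 ≡ 141 (mod 149).
Giant steps γ_i = 114·141^i mod 149: γ_0=114, γ_1=131, γ_2=144, γ_3=40 (in table at j=5).
x = i·n + j = 3·13 + 5 = 44.
Check: 115^44 ≡ 114 (mod 149).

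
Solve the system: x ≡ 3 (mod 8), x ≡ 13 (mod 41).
259

Using Chinese Remainder Theorem:
M = 8 × 41 = 328
M1 = 41, M2 = 8
y1 = 41^(-1) mod 8 = 1
y2 = 8^(-1) mod 41 = 36
x = (3×41×1 + 13×8×36) mod 328 = 259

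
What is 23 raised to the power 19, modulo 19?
4

Repeated squaring. Binary of 19 = 10011.
23^1 ≡ 4 (mod 19); 23^2 ≡ 16 (mod 19); 23^4 ≡ 9 (mod 19); 23^8 ≡ 5 (mod 19); 23^16 ≡ 6 (mod 19)
23^19 = 23^1 × 23^2 × 23^16 ≡ 4 (mod 19)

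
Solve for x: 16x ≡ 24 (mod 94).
x ≡ 25 (mod 47)

gcd(16, 94) = 2, which divides 24, so solutions exist.
Divide through by 2: 8x ≡ 12 (mod 47).
Find 8^(-1) mod 47 by the extended Euclidean algorithm:
47 = 5 × 8 + 7  ⟹  7 = (1)·47 + (-5)·8
8 = 1 × 7 + 1  ⟹  1 = (-1)·47 + (6)·8
So (6)·8 ≡ 1 (mod 47), i.e. 8^(-1) ≡ 6 (mod 47).
x ≡ 6 × 12 = 72 ≡ 25 (mod 47).
Check: 16 × 25 = 400 ≡ 24 (mod 94).
x ≡ 25 (mod 47), giving 2 solutions mod 94.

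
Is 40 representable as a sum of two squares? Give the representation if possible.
2² + 6² (a=2, b=6)

Factorization: 40 = 2^3 × 5
By Fermat: n is sum of two squares iff every prime p ≡ 3 (mod 4) appears to even power.
All primes ≡ 3 (mod 4) appear to even power.
Search a = 0, 1, 2, … for 40 - a² a perfect square: first hit at a = 2: 40 - 4 = 36 = 6².
40 = 2² + 6² = 4 + 36 ✓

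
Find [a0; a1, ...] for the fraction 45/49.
[0; 1, 11, 4]

Euclidean algorithm steps:
45 = 0 × 49 + 45
49 = 1 × 45 + 4
45 = 11 × 4 + 1
4 = 4 × 1 + 0
Continued fraction: [0; 1, 11, 4]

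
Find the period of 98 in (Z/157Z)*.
52

157 is prime, so ord(98) divides φ(157) = 156.
Divisors of 156: 1, 2, 3, 4, 6, 12, 13, 26, 39, 52, 78, 156.
Repeated squaring: 98^1 ≡ 98, 98^2 ≡ 27, 98^4 ≡ 101, 98^8 ≡ 153, 98^16 ≡ 16, 98^32 ≡ 99, 98^64 ≡ 67, 98^128 ≡ 93 (mod 157).
Test 98^d mod 157 for each divisor d in increasing order:
98^1 ≡ 98
98^2 ≡ 27
98^3 = 98^2·98^1 ≡ 134
98^4 ≡ 101
98^6 = 98^4·98^2 ≡ 58
98^12 = 98^8·98^4 ≡ 67
98^13 = 98^8·98^4·98^1 ≡ 129
98^26 = 98^16·98^8·98^2 ≡ 156
98^39 = 98^32·98^4·98^2·98^1 ≡ 28
98^52 = 98^32·98^16·98^4 ≡ 1  ← first divisor giving 1
The order is 52.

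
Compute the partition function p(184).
980462880430

p(n) counts ways to write n as a sum of positive integers (order ignored).
Euler's pentagonal recurrence: p(k) = p(k-1) + p(k-2) - p(k-5) - p(k-7) + p(k-12) + p(k-15) - ... (offsets j(3j∓1)/2, signs ++--, p(0)=1, p(<0)=0).
DP table for k = 0..183: p(0)=1, p(1)=1, p(2)=2, p(3)=3, p(4)=5, p(5)=7, p(6)=11, p(7)=15, p(8)=22, p(9)=30, p(10)=42, p(11)=56, p(12)=77, p(13)=101, p(14)=135, p(15)=176, p(16)=231, p(17)=297, p(18)=385, p(19)=490, p(20)=627, p(21)=792, p(22)=1002, p(23)=1255, p(24)=1575, p(25)=1958, p(26)=2436, p(27)=3010, p(28)=3718, p(29)=4565, p(30)=5604, p(31)=6842, p(32)=8349, p(33)=10143, p(34)=12310, p(35)=14883, p(36)=17977, p(37)=21637, p(38)=26015, p(39)=31185, p(40)=37338, p(41)=44583, p(42)=53174, p(43)=63261, p(44)=75175, p(45)=89134, p(46)=105558, p(47)=124754, p(48)=147273, p(49)=173525, p(50)=204226, p(51)=239943, p(52)=281589, p(53)=329931, p(54)=386155, p(55)=451276, p(56)=526823, p(57)=614154, p(58)=715220, p(59)=831820, p(60)=966467, p(61)=1121505, p(62)=1300156, p(63)=1505499, p(64)=1741630, p(65)=2012558, p(66)=2323520, p(67)=2679689, p(68)=3087735, p(69)=3554345, p(70)=4087968, p(71)=4697205, p(72)=5392783, p(73)=6185689, p(74)=7089500, p(75)=8118264, p(76)=9289091, p(77)=10619863, p(78)=12132164, p(79)=13848650, p(80)=15796476, p(81)=18004327, p(82)=20506255, p(83)=23338469, p(84)=26543660, p(85)=30167357, p(86)=34262962, p(87)=38887673, p(88)=44108109, p(89)=49995925, p(90)=56634173, p(91)=64112359, p(92)=72533807, p(93)=82010177, p(94)=92669720, p(95)=104651419, p(96)=118114304, p(97)=133230930, p(98)=150198136, p(99)=169229875, p(100)=190569292, p(101)=214481126, p(102)=241265379, p(103)=271248950, p(104)=304801365, p(105)=342325709, p(106)=384276336, p(107)=431149389, p(108)=483502844, p(109)=541946240, p(110)=607163746, p(111)=679903203, p(112)=761002156, p(113)=851376628, p(114)=952050665, p(115)=1064144451, p(116)=1188908248, p(117)=1327710076, p(118)=1482074143, p(119)=1653668665, p(120)=1844349560, p(121)=2056148051, p(122)=2291320912, p(123)=2552338241, p(124)=2841940500, p(125)=3163127352, p(126)=3519222692, p(127)=3913864295, p(128)=4351078600, p(129)=4835271870, p(130)=5371315400, p(131)=5964539504, p(132)=6620830889, p(133)=7346629512, p(134)=8149040695, p(135)=9035836076, p(136)=10015581680, p(137)=11097645016, p(138)=12292341831, p(139)=13610949895, p(140)=15065878135, p(141)=16670689208, p(142)=18440293320, p(143)=20390982757, p(144)=22540654445, p(145)=24908858009, p(146)=27517052599, p(147)=30388671978, p(148)=33549419497, p(149)=37027355200, p(150)=40853235313, p(151)=45060624582, p(152)=49686288421, p(153)=54770336324, p(154)=60356673280, p(155)=66493182097, p(156)=73232243759, p(157)=80630964769, p(158)=88751778802, p(159)=97662728555, p(160)=107438159466, p(161)=118159068427, p(162)=129913904637, p(163)=142798995930, p(164)=156919475295, p(165)=172389800255, p(166)=189334822579, p(167)=207890420102, p(168)=228204732751, p(169)=250438925115, p(170)=274768617130, p(171)=301384802048, p(172)=330495499613, p(173)=362326859895, p(174)=397125074750, p(175)=435157697830, p(176)=476715857290, p(177)=522115831195, p(178)=571701605655, p(179)=625846753120, p(180)=684957390936, p(181)=749474411781, p(182)=819876908323, p(183)=896684817527.
Final step: p(184) = p(183) + p(182) - p(179) - p(177) + p(172) + p(169) - p(162) - p(158) + p(149) + p(144) - p(133) - p(127) + p(114) + p(107) - p(92) - p(84) + p(67) + p(58) - p(39) - p(29) + p(8)
= 896684817527 + 819876908323 - 625846753120 - 522115831195 + 330495499613 + 250438925115 - 129913904637 - 88751778802 + 37027355200 + 22540654445 - 7346629512 - 3913864295 + 952050665 + 431149389 - 72533807 - 26543660 + 2679689 + 715220 - 31185 - 4565 + 22
= 980462880430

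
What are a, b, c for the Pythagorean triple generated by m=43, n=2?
(1845, 172, 1853)

Euclid's formula: a = m² - n², b = 2mn, c = m² + n²
m = 43, n = 2
a = 43² - 2² = 1849 - 4 = 1845
b = 2 × 43 × 2 = 172
c = 43² + 2² = 1849 + 4 = 1853
Verification: 1845² + 172² = 3404025 + 29584 = 3433609 = 1853² ✓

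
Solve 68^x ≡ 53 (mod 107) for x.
94

Baby-step giant-step with step n = ⌈√107⌉ = 11.
Baby steps 68^j mod 107 (j:value) for j=0..10: 0:1, 1:68, 2:23, 3:66, 4:101, 5:20, 6:76, 7:32, 8:36, 9:94, 10:79.
Giant-step multiplier: 68^(-11) ≡ 68^(106-11) = 68^95 ≡ 73 (mod 107).
Giant steps γ_i = 53·73^i mod 107: γ_0=53, γ_1=17, γ_2=64, γ_3=71, γ_4=47, γ_5=7, γ_6=83, γ_7=67, γ_8=76 (in table at j=6).
x = i·n + j = 8·11 + 6 = 94.
Check: 68^94 ≡ 53 (mod 107).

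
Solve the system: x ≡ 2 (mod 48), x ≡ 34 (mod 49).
818

Using Chinese Remainder Theorem:
M = 48 × 49 = 2352
M1 = 49, M2 = 48
y1 = 49^(-1) mod 48 = 1
y2 = 48^(-1) mod 49 = 48
x = (2×49×1 + 34×48×48) mod 2352 = 818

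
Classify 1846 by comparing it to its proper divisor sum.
deficient

Proper divisors of 1846: sum = 1 + 2 + 13 + 26 + 71 + 142 + 923 = 1178
Since 1178 < 1846, 1846 is deficient.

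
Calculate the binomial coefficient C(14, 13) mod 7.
0

Using Lucas' theorem:
Write n=14 and k=13 in base 7:
n in base 7: [2, 0]
k in base 7: [1, 6]
C(14,13) mod 7 = ∏ C(n_i, k_i) mod 7
Digit binomials (mod 7): C(2,1) = 2; C(0,6) = 0 (k_i > n_i)
Product: 2 × 0 = 0 ≡ 0 (mod 7)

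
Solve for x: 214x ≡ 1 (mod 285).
4

gcd(214, 285) = 1, so the inverse exists.
Extended Euclidean algorithm on (285, 214):
285 = 1 × 214 + 71  ⟹  71 = (1)·285 + (-1)·214
214 = 3 × 71 + 1  ⟹  1 = (-3)·285 + (4)·214
So (4)·214 ≡ 1 (mod 285), i.e. 214^(-1) ≡ 4 (mod 285).
Check: 214 × 4 = 856 ≡ 1 (mod 285)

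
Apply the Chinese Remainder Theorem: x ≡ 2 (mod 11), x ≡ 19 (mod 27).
46

Using Chinese Remainder Theorem:
M = 11 × 27 = 297
M1 = 27, M2 = 11
y1 = 27^(-1) mod 11 = 9
y2 = 11^(-1) mod 27 = 5
x = (2×27×9 + 19×11×5) mod 297 = 46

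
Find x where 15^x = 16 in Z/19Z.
2

Baby-step giant-step with step n = ⌈√19⌉ = 5.
Baby steps 15^j mod 19 (j:value) for j=0..4: 0:1, 1:15, 2:16, 3:12, 4:9.
h = 16 is already in the table at j=2, so x = 2.
Check: 15^2 ≡ 16 (mod 19).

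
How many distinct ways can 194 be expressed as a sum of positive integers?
2366022741845

p(n) counts ways to write n as a sum of positive integers (order ignored).
Euler's pentagonal recurrence: p(k) = p(k-1) + p(k-2) - p(k-5) - p(k-7) + p(k-12) + p(k-15) - ... (offsets j(3j∓1)/2, signs ++--, p(0)=1, p(<0)=0).
DP table for k = 0..193: p(0)=1, p(1)=1, p(2)=2, p(3)=3, p(4)=5, p(5)=7, p(6)=11, p(7)=15, p(8)=22, p(9)=30, p(10)=42, p(11)=56, p(12)=77, p(13)=101, p(14)=135, p(15)=176, p(16)=231, p(17)=297, p(18)=385, p(19)=490, p(20)=627, p(21)=792, p(22)=1002, p(23)=1255, p(24)=1575, p(25)=1958, p(26)=2436, p(27)=3010, p(28)=3718, p(29)=4565, p(30)=5604, p(31)=6842, p(32)=8349, p(33)=10143, p(34)=12310, p(35)=14883, p(36)=17977, p(37)=21637, p(38)=26015, p(39)=31185, p(40)=37338, p(41)=44583, p(42)=53174, p(43)=63261, p(44)=75175, p(45)=89134, p(46)=105558, p(47)=124754, p(48)=147273, p(49)=173525, p(50)=204226, p(51)=239943, p(52)=281589, p(53)=329931, p(54)=386155, p(55)=451276, p(56)=526823, p(57)=614154, p(58)=715220, p(59)=831820, p(60)=966467, p(61)=1121505, p(62)=1300156, p(63)=1505499, p(64)=1741630, p(65)=2012558, p(66)=2323520, p(67)=2679689, p(68)=3087735, p(69)=3554345, p(70)=4087968, p(71)=4697205, p(72)=5392783, p(73)=6185689, p(74)=7089500, p(75)=8118264, p(76)=9289091, p(77)=10619863, p(78)=12132164, p(79)=13848650, p(80)=15796476, p(81)=18004327, p(82)=20506255, p(83)=23338469, p(84)=26543660, p(85)=30167357, p(86)=34262962, p(87)=38887673, p(88)=44108109, p(89)=49995925, p(90)=56634173, p(91)=64112359, p(92)=72533807, p(93)=82010177, p(94)=92669720, p(95)=104651419, p(96)=118114304, p(97)=133230930, p(98)=150198136, p(99)=169229875, p(100)=190569292, p(101)=214481126, p(102)=241265379, p(103)=271248950, p(104)=304801365, p(105)=342325709, p(106)=384276336, p(107)=431149389, p(108)=483502844, p(109)=541946240, p(110)=607163746, p(111)=679903203, p(112)=761002156, p(113)=851376628, p(114)=952050665, p(115)=1064144451, p(116)=1188908248, p(117)=1327710076, p(118)=1482074143, p(119)=1653668665, p(120)=1844349560, p(121)=2056148051, p(122)=2291320912, p(123)=2552338241, p(124)=2841940500, p(125)=3163127352, p(126)=3519222692, p(127)=3913864295, p(128)=4351078600, p(129)=4835271870, p(130)=5371315400, p(131)=5964539504, p(132)=6620830889, p(133)=7346629512, p(134)=8149040695, p(135)=9035836076, p(136)=10015581680, p(137)=11097645016, p(138)=12292341831, p(139)=13610949895, p(140)=15065878135, p(141)=16670689208, p(142)=18440293320, p(143)=20390982757, p(144)=22540654445, p(145)=24908858009, p(146)=27517052599, p(147)=30388671978, p(148)=33549419497, p(149)=37027355200, p(150)=40853235313, p(151)=45060624582, p(152)=49686288421, p(153)=54770336324, p(154)=60356673280, p(155)=66493182097, p(156)=73232243759, p(157)=80630964769, p(158)=88751778802, p(159)=97662728555, p(160)=107438159466, p(161)=118159068427, p(162)=129913904637, p(163)=142798995930, p(164)=156919475295, p(165)=172389800255, p(166)=189334822579, p(167)=207890420102, p(168)=228204732751, p(169)=250438925115, p(170)=274768617130, p(171)=301384802048, p(172)=330495499613, p(173)=362326859895, p(174)=397125074750, p(175)=435157697830, p(176)=476715857290, p(177)=522115831195, p(178)=571701605655, p(179)=625846753120, p(180)=684957390936, p(181)=749474411781, p(182)=819876908323, p(183)=896684817527, p(184)=980462880430, p(185)=1071823774337, p(186)=1171432692373, p(187)=1280011042268, p(188)=1398341745571, p(189)=1527273599625, p(190)=1667727404093, p(191)=1820701100652, p(192)=1987276856363, p(193)=2168627105469.
Final step: p(194) = p(193) + p(192) - p(189) - p(187) + p(182) + p(179) - p(172) - p(168) + p(159) + p(154) - p(143) - p(137) + p(124) + p(117) - p(102) - p(94) + p(77) + p(68) - p(49) - p(39) + p(18) + p(7)
= 2168627105469 + 1987276856363 - 1527273599625 - 1280011042268 + 819876908323 + 625846753120 - 330495499613 - 228204732751 + 97662728555 + 60356673280 - 20390982757 - 11097645016 + 2841940500 + 1327710076 - 241265379 - 92669720 + 10619863 + 3087735 - 173525 - 31185 + 385 + 15
= 2366022741845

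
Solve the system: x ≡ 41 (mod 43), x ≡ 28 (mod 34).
1116

Using Chinese Remainder Theorem:
M = 43 × 34 = 1462
M1 = 34, M2 = 43
y1 = 34^(-1) mod 43 = 19
y2 = 43^(-1) mod 34 = 19
x = (41×34×19 + 28×43×19) mod 1462 = 1116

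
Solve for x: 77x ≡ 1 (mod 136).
53

gcd(77, 136) = 1, so the inverse exists.
Extended Euclidean algorithm on (136, 77):
136 = 1 × 77 + 59  ⟹  59 = (1)·136 + (-1)·77
77 = 1 × 59 + 18  ⟹  18 = (-1)·136 + (2)·77
59 = 3 × 18 + 5  ⟹  5 = (4)·136 + (-7)·77
18 = 3 × 5 + 3  ⟹  3 = (-13)·136 + (23)·77
5 = 1 × 3 + 2  ⟹  2 = (17)·136 + (-30)·77
3 = 1 × 2 + 1  ⟹  1 = (-30)·136 + (53)·77
So (53)·77 ≡ 1 (mod 136), i.e. 77^(-1) ≡ 53 (mod 136).
Check: 77 × 53 = 4081 ≡ 1 (mod 136)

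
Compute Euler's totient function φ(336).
96

336 = 2^4 × 3 × 7
φ(n) = n × ∏(1 - 1/p) for each prime p dividing n
φ(336) = 336 × (1 - 1/2) × (1 - 1/3) × (1 - 1/7) = 96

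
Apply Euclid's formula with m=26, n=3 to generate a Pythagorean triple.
(667, 156, 685)

Euclid's formula: a = m² - n², b = 2mn, c = m² + n²
m = 26, n = 3
a = 26² - 3² = 676 - 9 = 667
b = 2 × 26 × 3 = 156
c = 26² + 3² = 676 + 9 = 685
Verification: 667² + 156² = 444889 + 24336 = 469225 = 685² ✓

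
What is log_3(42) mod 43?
21

Baby-step giant-step with step n = ⌈√43⌉ = 7.
Baby steps 3^j mod 43 (j:value) for j=0..6: 0:1, 1:3, 2:9, 3:27, 4:38, 5:28, 6:41.
Giant-step multiplier: 3^(-7) ≡ 3^(42-7) = 3^35 ≡ 7 (mod 43).
Giant steps γ_i = 42·7^i mod 43: γ_0=42, γ_1=36, γ_2=37, γ_3=1 (in table at j=0).
x = i·n + j = 3·7 + 0 = 21.
Check: 3^21 ≡ 42 (mod 43).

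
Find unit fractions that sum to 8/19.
1/3 + 1/12 + 1/228

Greedy algorithm:
8/19: ceiling(19/8) = 3, use 1/3
5/57: ceiling(57/5) = 12, use 1/12
1/228: ceiling(228/1) = 228, use 1/228
Result: 8/19 = 1/3 + 1/12 + 1/228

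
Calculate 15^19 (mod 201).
126

Repeated squaring. Binary of 19 = 10011.
15^1 ≡ 15 (mod 201); 15^2 ≡ 24 (mod 201); 15^4 ≡ 174 (mod 201); 15^8 ≡ 126 (mod 201); 15^16 ≡ 198 (mod 201)
15^19 = 15^1 × 15^2 × 15^16 ≡ 126 (mod 201)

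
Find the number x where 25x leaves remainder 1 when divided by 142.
125

gcd(25, 142) = 1, so the inverse exists.
Extended Euclidean algorithm on (142, 25):
142 = 5 × 25 + 17  ⟹  17 = (1)·142 + (-5)·25
25 = 1 × 17 + 8  ⟹  8 = (-1)·142 + (6)·25
17 = 2 × 8 + 1  ⟹  1 = (3)·142 + (-17)·25
So (-17)·25 ≡ 1 (mod 142), i.e. 25^(-1) ≡ -17 ≡ 125 (mod 142).
Check: 25 × 125 = 3125 ≡ 1 (mod 142)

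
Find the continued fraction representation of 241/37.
[6; 1, 1, 18]

Euclidean algorithm steps:
241 = 6 × 37 + 19
37 = 1 × 19 + 18
19 = 1 × 18 + 1
18 = 18 × 1 + 0
Continued fraction: [6; 1, 1, 18]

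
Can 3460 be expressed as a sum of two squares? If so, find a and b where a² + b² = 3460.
18² + 56² (a=18, b=56)

Factorization: 3460 = 2^2 × 5 × 173
By Fermat: n is sum of two squares iff every prime p ≡ 3 (mod 4) appears to even power.
All primes ≡ 3 (mod 4) appear to even power.
Search a = 0, 1, 2, … for 3460 - a² a perfect square: first hit at a = 18: 3460 - 324 = 3136 = 56².
3460 = 18² + 56² = 324 + 3136 ✓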